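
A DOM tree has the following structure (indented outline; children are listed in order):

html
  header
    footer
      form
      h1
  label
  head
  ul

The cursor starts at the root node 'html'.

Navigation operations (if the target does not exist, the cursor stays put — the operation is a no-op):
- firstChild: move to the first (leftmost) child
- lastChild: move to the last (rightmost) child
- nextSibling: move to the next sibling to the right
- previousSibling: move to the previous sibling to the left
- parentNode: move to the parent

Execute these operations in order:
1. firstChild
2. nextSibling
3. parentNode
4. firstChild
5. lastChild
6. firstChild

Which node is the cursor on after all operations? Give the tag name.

After 1 (firstChild): header
After 2 (nextSibling): label
After 3 (parentNode): html
After 4 (firstChild): header
After 5 (lastChild): footer
After 6 (firstChild): form

Answer: form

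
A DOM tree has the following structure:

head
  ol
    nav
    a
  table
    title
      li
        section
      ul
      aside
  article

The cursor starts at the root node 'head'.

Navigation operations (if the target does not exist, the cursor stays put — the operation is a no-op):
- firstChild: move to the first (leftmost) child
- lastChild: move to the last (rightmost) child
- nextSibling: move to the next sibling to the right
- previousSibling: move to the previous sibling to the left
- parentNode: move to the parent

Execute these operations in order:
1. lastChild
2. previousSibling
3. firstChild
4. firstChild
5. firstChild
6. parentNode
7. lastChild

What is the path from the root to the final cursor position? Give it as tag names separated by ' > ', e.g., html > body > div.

Answer: head > table > title > li > section

Derivation:
After 1 (lastChild): article
After 2 (previousSibling): table
After 3 (firstChild): title
After 4 (firstChild): li
After 5 (firstChild): section
After 6 (parentNode): li
After 7 (lastChild): section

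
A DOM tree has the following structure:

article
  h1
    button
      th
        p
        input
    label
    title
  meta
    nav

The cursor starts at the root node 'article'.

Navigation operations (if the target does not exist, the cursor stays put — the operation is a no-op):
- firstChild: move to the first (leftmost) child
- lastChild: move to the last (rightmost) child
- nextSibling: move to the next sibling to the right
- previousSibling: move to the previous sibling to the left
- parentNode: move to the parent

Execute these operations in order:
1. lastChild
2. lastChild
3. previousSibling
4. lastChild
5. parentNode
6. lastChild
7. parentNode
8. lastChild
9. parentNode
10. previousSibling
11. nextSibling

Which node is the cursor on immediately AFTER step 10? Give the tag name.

Answer: h1

Derivation:
After 1 (lastChild): meta
After 2 (lastChild): nav
After 3 (previousSibling): nav (no-op, stayed)
After 4 (lastChild): nav (no-op, stayed)
After 5 (parentNode): meta
After 6 (lastChild): nav
After 7 (parentNode): meta
After 8 (lastChild): nav
After 9 (parentNode): meta
After 10 (previousSibling): h1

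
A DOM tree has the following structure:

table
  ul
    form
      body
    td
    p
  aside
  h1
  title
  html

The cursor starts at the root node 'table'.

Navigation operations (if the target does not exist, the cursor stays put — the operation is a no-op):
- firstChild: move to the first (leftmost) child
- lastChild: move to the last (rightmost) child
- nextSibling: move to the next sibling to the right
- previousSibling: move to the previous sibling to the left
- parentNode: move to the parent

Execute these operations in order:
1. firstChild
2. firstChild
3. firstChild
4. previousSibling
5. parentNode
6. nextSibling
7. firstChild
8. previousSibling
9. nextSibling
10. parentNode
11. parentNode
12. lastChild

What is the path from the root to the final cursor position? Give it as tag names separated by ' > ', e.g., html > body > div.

After 1 (firstChild): ul
After 2 (firstChild): form
After 3 (firstChild): body
After 4 (previousSibling): body (no-op, stayed)
After 5 (parentNode): form
After 6 (nextSibling): td
After 7 (firstChild): td (no-op, stayed)
After 8 (previousSibling): form
After 9 (nextSibling): td
After 10 (parentNode): ul
After 11 (parentNode): table
After 12 (lastChild): html

Answer: table > html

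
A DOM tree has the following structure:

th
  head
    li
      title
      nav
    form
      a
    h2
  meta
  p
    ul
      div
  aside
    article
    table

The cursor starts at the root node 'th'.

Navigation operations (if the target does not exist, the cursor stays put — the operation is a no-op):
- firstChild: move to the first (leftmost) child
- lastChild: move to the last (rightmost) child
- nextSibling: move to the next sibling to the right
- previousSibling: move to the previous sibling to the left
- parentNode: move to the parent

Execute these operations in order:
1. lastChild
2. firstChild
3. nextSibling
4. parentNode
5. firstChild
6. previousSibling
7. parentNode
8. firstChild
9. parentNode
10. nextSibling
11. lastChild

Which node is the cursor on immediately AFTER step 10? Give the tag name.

Answer: aside

Derivation:
After 1 (lastChild): aside
After 2 (firstChild): article
After 3 (nextSibling): table
After 4 (parentNode): aside
After 5 (firstChild): article
After 6 (previousSibling): article (no-op, stayed)
After 7 (parentNode): aside
After 8 (firstChild): article
After 9 (parentNode): aside
After 10 (nextSibling): aside (no-op, stayed)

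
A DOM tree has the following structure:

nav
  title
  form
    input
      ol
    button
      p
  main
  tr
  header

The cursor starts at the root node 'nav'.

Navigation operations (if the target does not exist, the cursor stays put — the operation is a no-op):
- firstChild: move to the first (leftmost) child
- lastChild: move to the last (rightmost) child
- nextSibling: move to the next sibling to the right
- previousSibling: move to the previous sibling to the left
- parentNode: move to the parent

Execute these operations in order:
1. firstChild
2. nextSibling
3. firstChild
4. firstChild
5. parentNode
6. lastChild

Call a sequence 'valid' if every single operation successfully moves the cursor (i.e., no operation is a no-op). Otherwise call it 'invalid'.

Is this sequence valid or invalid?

Answer: valid

Derivation:
After 1 (firstChild): title
After 2 (nextSibling): form
After 3 (firstChild): input
After 4 (firstChild): ol
After 5 (parentNode): input
After 6 (lastChild): ol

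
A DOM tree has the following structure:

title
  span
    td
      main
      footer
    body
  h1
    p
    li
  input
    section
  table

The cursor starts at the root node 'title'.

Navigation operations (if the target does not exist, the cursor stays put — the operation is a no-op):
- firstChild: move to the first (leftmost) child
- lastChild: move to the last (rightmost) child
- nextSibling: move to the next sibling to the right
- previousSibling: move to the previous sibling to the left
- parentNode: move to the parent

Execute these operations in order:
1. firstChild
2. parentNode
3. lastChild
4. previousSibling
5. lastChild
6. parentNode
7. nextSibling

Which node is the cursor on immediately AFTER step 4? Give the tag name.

After 1 (firstChild): span
After 2 (parentNode): title
After 3 (lastChild): table
After 4 (previousSibling): input

Answer: input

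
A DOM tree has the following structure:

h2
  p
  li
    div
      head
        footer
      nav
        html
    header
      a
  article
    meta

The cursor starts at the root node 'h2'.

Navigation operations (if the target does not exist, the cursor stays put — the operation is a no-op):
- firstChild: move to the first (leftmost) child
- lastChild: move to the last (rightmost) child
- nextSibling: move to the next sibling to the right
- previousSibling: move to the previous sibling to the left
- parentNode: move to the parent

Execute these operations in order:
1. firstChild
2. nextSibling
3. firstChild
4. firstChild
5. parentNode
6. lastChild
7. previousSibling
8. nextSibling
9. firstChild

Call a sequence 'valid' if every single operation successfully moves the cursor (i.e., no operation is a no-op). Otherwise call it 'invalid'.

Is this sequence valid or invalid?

Answer: valid

Derivation:
After 1 (firstChild): p
After 2 (nextSibling): li
After 3 (firstChild): div
After 4 (firstChild): head
After 5 (parentNode): div
After 6 (lastChild): nav
After 7 (previousSibling): head
After 8 (nextSibling): nav
After 9 (firstChild): html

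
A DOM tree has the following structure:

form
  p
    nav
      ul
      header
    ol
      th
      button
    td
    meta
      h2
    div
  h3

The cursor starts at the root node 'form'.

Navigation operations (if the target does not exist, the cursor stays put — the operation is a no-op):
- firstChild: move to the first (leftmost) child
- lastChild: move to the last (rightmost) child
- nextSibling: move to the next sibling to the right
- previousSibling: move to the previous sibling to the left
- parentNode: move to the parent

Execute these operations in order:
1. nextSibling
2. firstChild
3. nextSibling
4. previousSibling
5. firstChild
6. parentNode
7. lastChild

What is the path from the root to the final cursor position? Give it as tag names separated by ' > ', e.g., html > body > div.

Answer: form > p > div

Derivation:
After 1 (nextSibling): form (no-op, stayed)
After 2 (firstChild): p
After 3 (nextSibling): h3
After 4 (previousSibling): p
After 5 (firstChild): nav
After 6 (parentNode): p
After 7 (lastChild): div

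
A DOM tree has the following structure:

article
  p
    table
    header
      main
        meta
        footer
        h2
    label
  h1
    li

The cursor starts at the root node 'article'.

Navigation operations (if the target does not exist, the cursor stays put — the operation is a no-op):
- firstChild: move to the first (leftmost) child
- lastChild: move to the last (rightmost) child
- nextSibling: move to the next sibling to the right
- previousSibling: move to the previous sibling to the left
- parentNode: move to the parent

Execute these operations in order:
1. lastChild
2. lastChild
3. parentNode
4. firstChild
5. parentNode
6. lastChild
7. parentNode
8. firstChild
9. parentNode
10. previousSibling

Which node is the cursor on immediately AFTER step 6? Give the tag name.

Answer: li

Derivation:
After 1 (lastChild): h1
After 2 (lastChild): li
After 3 (parentNode): h1
After 4 (firstChild): li
After 5 (parentNode): h1
After 6 (lastChild): li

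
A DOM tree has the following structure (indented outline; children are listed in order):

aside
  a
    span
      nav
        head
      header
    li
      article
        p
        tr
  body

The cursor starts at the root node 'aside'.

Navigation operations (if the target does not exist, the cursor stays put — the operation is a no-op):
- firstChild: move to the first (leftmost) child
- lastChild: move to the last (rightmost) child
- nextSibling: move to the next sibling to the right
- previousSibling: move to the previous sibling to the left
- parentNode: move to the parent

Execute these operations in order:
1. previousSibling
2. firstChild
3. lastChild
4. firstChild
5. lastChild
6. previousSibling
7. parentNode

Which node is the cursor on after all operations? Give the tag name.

Answer: article

Derivation:
After 1 (previousSibling): aside (no-op, stayed)
After 2 (firstChild): a
After 3 (lastChild): li
After 4 (firstChild): article
After 5 (lastChild): tr
After 6 (previousSibling): p
After 7 (parentNode): article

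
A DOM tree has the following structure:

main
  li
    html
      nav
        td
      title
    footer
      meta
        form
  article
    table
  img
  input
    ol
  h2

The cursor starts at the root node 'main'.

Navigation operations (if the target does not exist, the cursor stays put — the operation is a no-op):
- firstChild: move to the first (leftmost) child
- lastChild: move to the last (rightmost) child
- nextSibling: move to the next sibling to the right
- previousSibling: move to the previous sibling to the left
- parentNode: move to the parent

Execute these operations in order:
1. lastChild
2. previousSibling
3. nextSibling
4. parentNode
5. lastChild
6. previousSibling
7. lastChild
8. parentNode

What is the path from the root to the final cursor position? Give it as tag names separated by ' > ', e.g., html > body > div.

Answer: main > input

Derivation:
After 1 (lastChild): h2
After 2 (previousSibling): input
After 3 (nextSibling): h2
After 4 (parentNode): main
After 5 (lastChild): h2
After 6 (previousSibling): input
After 7 (lastChild): ol
After 8 (parentNode): input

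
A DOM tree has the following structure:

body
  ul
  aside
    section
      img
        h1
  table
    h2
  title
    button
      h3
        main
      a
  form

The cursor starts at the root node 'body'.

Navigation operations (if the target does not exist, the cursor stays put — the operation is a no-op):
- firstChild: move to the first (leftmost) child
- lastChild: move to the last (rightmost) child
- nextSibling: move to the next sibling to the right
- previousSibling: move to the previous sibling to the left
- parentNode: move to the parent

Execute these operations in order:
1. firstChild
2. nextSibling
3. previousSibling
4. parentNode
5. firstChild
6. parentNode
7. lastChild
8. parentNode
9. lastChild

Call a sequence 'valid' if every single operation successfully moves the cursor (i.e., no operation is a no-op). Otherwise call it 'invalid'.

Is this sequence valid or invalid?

Answer: valid

Derivation:
After 1 (firstChild): ul
After 2 (nextSibling): aside
After 3 (previousSibling): ul
After 4 (parentNode): body
After 5 (firstChild): ul
After 6 (parentNode): body
After 7 (lastChild): form
After 8 (parentNode): body
After 9 (lastChild): form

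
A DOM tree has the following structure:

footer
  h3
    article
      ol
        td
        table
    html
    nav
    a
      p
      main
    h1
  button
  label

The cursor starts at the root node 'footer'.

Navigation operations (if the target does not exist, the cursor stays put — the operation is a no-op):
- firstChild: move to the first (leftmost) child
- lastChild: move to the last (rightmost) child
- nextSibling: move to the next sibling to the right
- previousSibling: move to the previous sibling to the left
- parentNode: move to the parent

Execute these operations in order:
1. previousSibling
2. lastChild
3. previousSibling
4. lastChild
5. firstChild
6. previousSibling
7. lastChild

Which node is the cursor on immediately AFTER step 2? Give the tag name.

After 1 (previousSibling): footer (no-op, stayed)
After 2 (lastChild): label

Answer: label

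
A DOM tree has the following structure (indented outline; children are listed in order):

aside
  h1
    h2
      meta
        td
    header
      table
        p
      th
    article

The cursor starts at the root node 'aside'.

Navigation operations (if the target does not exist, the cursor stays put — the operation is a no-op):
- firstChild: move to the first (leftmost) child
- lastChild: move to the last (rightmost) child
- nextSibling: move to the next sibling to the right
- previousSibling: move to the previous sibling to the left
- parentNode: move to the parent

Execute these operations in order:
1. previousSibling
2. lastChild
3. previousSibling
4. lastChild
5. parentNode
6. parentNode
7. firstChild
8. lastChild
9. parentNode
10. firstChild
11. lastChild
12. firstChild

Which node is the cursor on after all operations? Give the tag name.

After 1 (previousSibling): aside (no-op, stayed)
After 2 (lastChild): h1
After 3 (previousSibling): h1 (no-op, stayed)
After 4 (lastChild): article
After 5 (parentNode): h1
After 6 (parentNode): aside
After 7 (firstChild): h1
After 8 (lastChild): article
After 9 (parentNode): h1
After 10 (firstChild): h2
After 11 (lastChild): meta
After 12 (firstChild): td

Answer: td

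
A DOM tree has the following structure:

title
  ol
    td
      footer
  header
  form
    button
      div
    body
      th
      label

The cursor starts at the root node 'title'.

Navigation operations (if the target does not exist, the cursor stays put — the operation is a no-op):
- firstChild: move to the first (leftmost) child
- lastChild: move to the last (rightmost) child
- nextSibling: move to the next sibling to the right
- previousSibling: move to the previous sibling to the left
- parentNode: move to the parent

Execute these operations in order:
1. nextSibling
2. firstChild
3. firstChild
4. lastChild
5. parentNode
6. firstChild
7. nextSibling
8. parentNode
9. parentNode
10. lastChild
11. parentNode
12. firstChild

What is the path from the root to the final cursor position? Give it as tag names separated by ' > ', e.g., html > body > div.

Answer: title > ol > td

Derivation:
After 1 (nextSibling): title (no-op, stayed)
After 2 (firstChild): ol
After 3 (firstChild): td
After 4 (lastChild): footer
After 5 (parentNode): td
After 6 (firstChild): footer
After 7 (nextSibling): footer (no-op, stayed)
After 8 (parentNode): td
After 9 (parentNode): ol
After 10 (lastChild): td
After 11 (parentNode): ol
After 12 (firstChild): td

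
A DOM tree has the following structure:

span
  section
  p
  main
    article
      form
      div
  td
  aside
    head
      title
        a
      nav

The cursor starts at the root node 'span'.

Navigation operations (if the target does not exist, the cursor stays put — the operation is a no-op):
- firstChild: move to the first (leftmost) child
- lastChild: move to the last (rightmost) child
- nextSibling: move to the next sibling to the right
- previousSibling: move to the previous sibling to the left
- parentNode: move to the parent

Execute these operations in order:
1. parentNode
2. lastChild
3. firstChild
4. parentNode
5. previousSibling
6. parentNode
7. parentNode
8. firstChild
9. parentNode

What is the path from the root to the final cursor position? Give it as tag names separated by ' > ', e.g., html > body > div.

Answer: span

Derivation:
After 1 (parentNode): span (no-op, stayed)
After 2 (lastChild): aside
After 3 (firstChild): head
After 4 (parentNode): aside
After 5 (previousSibling): td
After 6 (parentNode): span
After 7 (parentNode): span (no-op, stayed)
After 8 (firstChild): section
After 9 (parentNode): span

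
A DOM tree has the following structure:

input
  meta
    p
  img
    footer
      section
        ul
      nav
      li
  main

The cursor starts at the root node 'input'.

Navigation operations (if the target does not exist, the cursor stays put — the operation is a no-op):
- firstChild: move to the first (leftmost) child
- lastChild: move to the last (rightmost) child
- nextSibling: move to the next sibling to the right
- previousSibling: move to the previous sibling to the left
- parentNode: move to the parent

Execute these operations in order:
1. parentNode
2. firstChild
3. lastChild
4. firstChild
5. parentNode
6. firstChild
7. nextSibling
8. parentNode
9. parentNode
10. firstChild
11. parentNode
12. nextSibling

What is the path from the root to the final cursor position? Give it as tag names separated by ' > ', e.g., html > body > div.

After 1 (parentNode): input (no-op, stayed)
After 2 (firstChild): meta
After 3 (lastChild): p
After 4 (firstChild): p (no-op, stayed)
After 5 (parentNode): meta
After 6 (firstChild): p
After 7 (nextSibling): p (no-op, stayed)
After 8 (parentNode): meta
After 9 (parentNode): input
After 10 (firstChild): meta
After 11 (parentNode): input
After 12 (nextSibling): input (no-op, stayed)

Answer: input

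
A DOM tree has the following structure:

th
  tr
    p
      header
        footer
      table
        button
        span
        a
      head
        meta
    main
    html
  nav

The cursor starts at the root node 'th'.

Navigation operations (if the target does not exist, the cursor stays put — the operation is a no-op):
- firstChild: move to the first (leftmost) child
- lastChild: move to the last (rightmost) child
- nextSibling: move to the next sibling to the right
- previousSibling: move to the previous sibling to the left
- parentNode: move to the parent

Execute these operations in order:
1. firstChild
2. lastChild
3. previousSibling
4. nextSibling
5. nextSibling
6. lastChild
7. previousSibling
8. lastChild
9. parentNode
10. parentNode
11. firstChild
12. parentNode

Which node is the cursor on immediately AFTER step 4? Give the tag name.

Answer: html

Derivation:
After 1 (firstChild): tr
After 2 (lastChild): html
After 3 (previousSibling): main
After 4 (nextSibling): html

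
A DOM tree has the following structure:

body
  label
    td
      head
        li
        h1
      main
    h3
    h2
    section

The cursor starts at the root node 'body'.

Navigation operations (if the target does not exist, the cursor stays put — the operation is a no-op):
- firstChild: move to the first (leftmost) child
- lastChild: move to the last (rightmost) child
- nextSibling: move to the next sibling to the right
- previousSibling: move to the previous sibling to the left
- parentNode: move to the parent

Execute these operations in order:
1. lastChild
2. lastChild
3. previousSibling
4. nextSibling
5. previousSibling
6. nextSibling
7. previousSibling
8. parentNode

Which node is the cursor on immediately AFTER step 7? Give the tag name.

Answer: h2

Derivation:
After 1 (lastChild): label
After 2 (lastChild): section
After 3 (previousSibling): h2
After 4 (nextSibling): section
After 5 (previousSibling): h2
After 6 (nextSibling): section
After 7 (previousSibling): h2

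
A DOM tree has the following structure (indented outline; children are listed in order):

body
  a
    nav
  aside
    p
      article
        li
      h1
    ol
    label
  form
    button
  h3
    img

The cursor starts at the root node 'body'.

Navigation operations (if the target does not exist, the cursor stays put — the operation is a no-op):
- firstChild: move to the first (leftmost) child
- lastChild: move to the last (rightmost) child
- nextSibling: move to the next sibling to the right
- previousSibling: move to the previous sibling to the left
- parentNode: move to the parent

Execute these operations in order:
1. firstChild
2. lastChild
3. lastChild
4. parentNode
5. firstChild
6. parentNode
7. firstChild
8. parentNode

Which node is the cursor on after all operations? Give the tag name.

After 1 (firstChild): a
After 2 (lastChild): nav
After 3 (lastChild): nav (no-op, stayed)
After 4 (parentNode): a
After 5 (firstChild): nav
After 6 (parentNode): a
After 7 (firstChild): nav
After 8 (parentNode): a

Answer: a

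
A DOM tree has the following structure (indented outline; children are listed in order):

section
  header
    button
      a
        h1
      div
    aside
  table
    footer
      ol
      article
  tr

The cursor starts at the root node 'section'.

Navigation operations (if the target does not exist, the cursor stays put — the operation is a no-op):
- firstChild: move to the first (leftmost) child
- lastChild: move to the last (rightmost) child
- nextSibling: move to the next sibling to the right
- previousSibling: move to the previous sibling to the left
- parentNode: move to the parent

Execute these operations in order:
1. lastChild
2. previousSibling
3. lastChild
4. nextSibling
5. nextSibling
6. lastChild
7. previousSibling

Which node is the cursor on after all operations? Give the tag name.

Answer: ol

Derivation:
After 1 (lastChild): tr
After 2 (previousSibling): table
After 3 (lastChild): footer
After 4 (nextSibling): footer (no-op, stayed)
After 5 (nextSibling): footer (no-op, stayed)
After 6 (lastChild): article
After 7 (previousSibling): ol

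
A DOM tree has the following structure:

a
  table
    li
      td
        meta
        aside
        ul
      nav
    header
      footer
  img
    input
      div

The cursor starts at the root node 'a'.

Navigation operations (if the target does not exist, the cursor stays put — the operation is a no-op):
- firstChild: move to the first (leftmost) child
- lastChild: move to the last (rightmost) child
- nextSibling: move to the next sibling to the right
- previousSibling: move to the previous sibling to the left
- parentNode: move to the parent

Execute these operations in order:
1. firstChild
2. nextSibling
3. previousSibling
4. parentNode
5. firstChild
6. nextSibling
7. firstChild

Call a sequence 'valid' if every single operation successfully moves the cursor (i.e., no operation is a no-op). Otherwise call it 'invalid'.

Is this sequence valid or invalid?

After 1 (firstChild): table
After 2 (nextSibling): img
After 3 (previousSibling): table
After 4 (parentNode): a
After 5 (firstChild): table
After 6 (nextSibling): img
After 7 (firstChild): input

Answer: valid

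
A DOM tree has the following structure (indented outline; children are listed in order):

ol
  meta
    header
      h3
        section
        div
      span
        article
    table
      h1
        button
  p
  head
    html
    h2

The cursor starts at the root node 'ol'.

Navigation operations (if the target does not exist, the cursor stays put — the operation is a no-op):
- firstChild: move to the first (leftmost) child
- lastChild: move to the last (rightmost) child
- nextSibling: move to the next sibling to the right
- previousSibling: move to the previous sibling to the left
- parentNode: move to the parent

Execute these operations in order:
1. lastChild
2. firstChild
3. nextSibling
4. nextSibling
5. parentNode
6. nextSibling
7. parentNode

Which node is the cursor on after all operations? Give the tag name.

After 1 (lastChild): head
After 2 (firstChild): html
After 3 (nextSibling): h2
After 4 (nextSibling): h2 (no-op, stayed)
After 5 (parentNode): head
After 6 (nextSibling): head (no-op, stayed)
After 7 (parentNode): ol

Answer: ol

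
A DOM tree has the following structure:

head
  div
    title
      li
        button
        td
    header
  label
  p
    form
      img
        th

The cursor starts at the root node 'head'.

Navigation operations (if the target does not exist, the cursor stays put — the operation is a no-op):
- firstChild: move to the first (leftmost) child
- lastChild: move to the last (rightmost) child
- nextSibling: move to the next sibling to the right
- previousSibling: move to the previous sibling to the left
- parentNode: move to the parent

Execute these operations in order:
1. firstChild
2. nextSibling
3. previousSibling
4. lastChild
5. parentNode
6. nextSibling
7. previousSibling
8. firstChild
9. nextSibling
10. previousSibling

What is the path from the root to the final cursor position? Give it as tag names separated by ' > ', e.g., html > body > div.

After 1 (firstChild): div
After 2 (nextSibling): label
After 3 (previousSibling): div
After 4 (lastChild): header
After 5 (parentNode): div
After 6 (nextSibling): label
After 7 (previousSibling): div
After 8 (firstChild): title
After 9 (nextSibling): header
After 10 (previousSibling): title

Answer: head > div > title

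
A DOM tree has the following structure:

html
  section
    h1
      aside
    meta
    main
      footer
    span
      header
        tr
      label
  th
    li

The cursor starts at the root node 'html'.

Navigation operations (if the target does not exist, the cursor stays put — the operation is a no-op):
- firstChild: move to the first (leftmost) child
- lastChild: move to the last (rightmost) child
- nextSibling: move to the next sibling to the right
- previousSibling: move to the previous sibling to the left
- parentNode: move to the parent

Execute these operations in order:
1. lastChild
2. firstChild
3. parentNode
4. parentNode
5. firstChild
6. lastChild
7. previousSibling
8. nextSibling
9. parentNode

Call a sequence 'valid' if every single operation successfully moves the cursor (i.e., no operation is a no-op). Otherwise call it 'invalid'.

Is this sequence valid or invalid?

Answer: valid

Derivation:
After 1 (lastChild): th
After 2 (firstChild): li
After 3 (parentNode): th
After 4 (parentNode): html
After 5 (firstChild): section
After 6 (lastChild): span
After 7 (previousSibling): main
After 8 (nextSibling): span
After 9 (parentNode): section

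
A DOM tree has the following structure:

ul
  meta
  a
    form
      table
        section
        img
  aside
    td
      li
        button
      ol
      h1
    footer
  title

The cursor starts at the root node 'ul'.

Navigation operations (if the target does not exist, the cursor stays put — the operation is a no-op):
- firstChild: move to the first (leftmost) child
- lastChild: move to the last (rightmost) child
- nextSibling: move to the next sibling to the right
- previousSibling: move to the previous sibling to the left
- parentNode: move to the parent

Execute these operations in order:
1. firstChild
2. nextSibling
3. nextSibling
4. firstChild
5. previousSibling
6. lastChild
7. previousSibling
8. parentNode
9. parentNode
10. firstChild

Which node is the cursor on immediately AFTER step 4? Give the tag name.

After 1 (firstChild): meta
After 2 (nextSibling): a
After 3 (nextSibling): aside
After 4 (firstChild): td

Answer: td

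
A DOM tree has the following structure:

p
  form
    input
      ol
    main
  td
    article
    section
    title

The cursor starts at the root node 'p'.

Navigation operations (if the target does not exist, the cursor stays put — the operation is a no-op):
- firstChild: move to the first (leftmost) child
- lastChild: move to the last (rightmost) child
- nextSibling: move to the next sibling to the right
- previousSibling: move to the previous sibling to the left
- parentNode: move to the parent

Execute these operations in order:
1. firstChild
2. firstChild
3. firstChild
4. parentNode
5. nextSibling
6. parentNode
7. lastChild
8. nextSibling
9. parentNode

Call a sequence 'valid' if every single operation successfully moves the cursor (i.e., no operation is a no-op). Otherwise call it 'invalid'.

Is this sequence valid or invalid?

Answer: invalid

Derivation:
After 1 (firstChild): form
After 2 (firstChild): input
After 3 (firstChild): ol
After 4 (parentNode): input
After 5 (nextSibling): main
After 6 (parentNode): form
After 7 (lastChild): main
After 8 (nextSibling): main (no-op, stayed)
After 9 (parentNode): form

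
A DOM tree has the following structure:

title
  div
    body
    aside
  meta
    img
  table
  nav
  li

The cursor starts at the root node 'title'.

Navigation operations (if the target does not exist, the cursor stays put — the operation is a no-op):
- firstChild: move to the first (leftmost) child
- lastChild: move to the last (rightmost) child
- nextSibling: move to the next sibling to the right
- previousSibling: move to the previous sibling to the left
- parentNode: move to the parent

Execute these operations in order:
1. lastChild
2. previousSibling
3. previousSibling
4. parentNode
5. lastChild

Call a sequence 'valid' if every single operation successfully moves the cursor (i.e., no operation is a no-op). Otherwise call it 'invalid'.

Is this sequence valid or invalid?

After 1 (lastChild): li
After 2 (previousSibling): nav
After 3 (previousSibling): table
After 4 (parentNode): title
After 5 (lastChild): li

Answer: valid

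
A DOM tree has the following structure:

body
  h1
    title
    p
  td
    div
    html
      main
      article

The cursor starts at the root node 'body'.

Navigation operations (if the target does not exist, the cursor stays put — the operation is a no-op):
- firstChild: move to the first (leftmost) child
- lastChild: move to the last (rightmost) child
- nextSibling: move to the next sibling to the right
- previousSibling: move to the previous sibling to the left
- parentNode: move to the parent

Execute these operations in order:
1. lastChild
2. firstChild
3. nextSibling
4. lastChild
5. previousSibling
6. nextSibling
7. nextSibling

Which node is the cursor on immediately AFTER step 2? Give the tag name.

Answer: div

Derivation:
After 1 (lastChild): td
After 2 (firstChild): div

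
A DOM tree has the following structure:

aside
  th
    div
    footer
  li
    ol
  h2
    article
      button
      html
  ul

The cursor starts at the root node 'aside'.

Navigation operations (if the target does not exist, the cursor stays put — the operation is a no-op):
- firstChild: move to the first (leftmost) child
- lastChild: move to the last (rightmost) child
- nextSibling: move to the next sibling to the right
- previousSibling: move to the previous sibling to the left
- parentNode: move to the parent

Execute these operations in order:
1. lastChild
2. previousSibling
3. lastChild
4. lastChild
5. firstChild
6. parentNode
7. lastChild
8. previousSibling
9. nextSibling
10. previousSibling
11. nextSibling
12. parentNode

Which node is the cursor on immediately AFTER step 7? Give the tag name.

After 1 (lastChild): ul
After 2 (previousSibling): h2
After 3 (lastChild): article
After 4 (lastChild): html
After 5 (firstChild): html (no-op, stayed)
After 6 (parentNode): article
After 7 (lastChild): html

Answer: html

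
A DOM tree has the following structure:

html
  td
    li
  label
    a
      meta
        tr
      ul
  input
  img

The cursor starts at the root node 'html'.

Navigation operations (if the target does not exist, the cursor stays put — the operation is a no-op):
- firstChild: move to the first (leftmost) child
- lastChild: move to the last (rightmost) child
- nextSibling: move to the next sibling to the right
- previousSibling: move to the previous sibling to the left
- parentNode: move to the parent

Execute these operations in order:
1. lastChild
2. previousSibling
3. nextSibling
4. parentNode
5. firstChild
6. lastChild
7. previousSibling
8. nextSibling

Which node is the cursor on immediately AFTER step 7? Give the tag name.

Answer: li

Derivation:
After 1 (lastChild): img
After 2 (previousSibling): input
After 3 (nextSibling): img
After 4 (parentNode): html
After 5 (firstChild): td
After 6 (lastChild): li
After 7 (previousSibling): li (no-op, stayed)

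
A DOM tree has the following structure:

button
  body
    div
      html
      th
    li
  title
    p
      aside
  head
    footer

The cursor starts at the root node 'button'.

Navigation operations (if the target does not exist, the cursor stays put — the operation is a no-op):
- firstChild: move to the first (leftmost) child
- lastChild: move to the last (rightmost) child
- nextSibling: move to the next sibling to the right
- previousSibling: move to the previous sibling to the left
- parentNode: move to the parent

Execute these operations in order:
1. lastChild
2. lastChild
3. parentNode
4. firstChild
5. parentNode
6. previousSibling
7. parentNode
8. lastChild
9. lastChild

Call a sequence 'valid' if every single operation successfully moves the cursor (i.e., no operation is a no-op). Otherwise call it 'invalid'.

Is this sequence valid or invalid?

Answer: valid

Derivation:
After 1 (lastChild): head
After 2 (lastChild): footer
After 3 (parentNode): head
After 4 (firstChild): footer
After 5 (parentNode): head
After 6 (previousSibling): title
After 7 (parentNode): button
After 8 (lastChild): head
After 9 (lastChild): footer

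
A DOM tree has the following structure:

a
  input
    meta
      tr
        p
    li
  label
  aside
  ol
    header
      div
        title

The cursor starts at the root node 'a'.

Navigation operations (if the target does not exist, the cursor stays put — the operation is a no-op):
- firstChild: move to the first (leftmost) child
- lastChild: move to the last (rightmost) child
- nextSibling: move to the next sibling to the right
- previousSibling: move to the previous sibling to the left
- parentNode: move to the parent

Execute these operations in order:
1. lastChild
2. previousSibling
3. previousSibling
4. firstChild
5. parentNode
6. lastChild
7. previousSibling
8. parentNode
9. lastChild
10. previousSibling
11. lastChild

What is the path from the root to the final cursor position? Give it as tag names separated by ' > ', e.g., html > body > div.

After 1 (lastChild): ol
After 2 (previousSibling): aside
After 3 (previousSibling): label
After 4 (firstChild): label (no-op, stayed)
After 5 (parentNode): a
After 6 (lastChild): ol
After 7 (previousSibling): aside
After 8 (parentNode): a
After 9 (lastChild): ol
After 10 (previousSibling): aside
After 11 (lastChild): aside (no-op, stayed)

Answer: a > aside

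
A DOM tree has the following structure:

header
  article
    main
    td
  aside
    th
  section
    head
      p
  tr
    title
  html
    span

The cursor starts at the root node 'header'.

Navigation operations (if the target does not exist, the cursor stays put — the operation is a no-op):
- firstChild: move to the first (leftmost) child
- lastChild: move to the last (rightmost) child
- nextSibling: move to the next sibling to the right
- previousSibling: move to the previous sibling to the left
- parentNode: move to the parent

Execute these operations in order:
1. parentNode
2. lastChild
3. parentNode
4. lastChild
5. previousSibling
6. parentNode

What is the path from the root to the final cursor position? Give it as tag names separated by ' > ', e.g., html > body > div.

After 1 (parentNode): header (no-op, stayed)
After 2 (lastChild): html
After 3 (parentNode): header
After 4 (lastChild): html
After 5 (previousSibling): tr
After 6 (parentNode): header

Answer: header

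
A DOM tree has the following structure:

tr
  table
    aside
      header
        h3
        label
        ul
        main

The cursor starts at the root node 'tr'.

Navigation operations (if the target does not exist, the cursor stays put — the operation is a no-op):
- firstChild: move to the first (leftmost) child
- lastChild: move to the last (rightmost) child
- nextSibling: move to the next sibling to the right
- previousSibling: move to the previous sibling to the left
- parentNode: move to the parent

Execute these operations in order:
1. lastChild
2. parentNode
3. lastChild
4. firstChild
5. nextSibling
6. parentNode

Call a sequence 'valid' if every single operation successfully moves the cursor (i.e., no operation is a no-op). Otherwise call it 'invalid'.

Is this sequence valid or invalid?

After 1 (lastChild): table
After 2 (parentNode): tr
After 3 (lastChild): table
After 4 (firstChild): aside
After 5 (nextSibling): aside (no-op, stayed)
After 6 (parentNode): table

Answer: invalid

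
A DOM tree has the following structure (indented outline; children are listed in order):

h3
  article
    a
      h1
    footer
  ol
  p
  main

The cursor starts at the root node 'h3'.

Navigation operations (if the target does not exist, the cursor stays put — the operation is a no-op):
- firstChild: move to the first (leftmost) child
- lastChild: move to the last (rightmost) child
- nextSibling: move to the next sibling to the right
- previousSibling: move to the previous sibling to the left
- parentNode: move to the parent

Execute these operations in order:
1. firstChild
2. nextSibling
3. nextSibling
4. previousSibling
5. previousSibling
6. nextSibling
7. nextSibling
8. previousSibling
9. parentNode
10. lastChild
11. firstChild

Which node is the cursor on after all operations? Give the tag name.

After 1 (firstChild): article
After 2 (nextSibling): ol
After 3 (nextSibling): p
After 4 (previousSibling): ol
After 5 (previousSibling): article
After 6 (nextSibling): ol
After 7 (nextSibling): p
After 8 (previousSibling): ol
After 9 (parentNode): h3
After 10 (lastChild): main
After 11 (firstChild): main (no-op, stayed)

Answer: main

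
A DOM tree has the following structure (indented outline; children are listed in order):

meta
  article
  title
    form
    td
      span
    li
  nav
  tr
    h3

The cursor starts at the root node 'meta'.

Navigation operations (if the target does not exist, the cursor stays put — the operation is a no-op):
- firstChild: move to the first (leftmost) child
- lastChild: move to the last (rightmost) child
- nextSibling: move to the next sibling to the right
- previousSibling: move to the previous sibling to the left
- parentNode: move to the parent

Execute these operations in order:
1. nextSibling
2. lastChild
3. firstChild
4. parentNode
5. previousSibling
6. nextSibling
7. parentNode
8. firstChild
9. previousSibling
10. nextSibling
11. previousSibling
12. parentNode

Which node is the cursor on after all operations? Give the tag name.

Answer: meta

Derivation:
After 1 (nextSibling): meta (no-op, stayed)
After 2 (lastChild): tr
After 3 (firstChild): h3
After 4 (parentNode): tr
After 5 (previousSibling): nav
After 6 (nextSibling): tr
After 7 (parentNode): meta
After 8 (firstChild): article
After 9 (previousSibling): article (no-op, stayed)
After 10 (nextSibling): title
After 11 (previousSibling): article
After 12 (parentNode): meta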